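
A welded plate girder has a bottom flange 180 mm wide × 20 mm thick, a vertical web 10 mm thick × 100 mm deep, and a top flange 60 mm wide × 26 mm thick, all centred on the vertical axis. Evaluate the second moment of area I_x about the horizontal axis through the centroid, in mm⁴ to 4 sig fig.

Treat the section as a set of non-overlapping primitives; coordinates are from the bounding-box lower-left.
Bottom plate: 180 × 20, A = 3 600 mm², y = 10 mm, Ī = 120 000 mm⁴.
Web plate: 10 × 100, A = 1 000 mm², y = 70 mm, Ī = 833 333 mm⁴.
Top plate: 60 × 26, A = 1 560 mm², y = 133 mm, Ī = 87 880 mm⁴.
Centroid: ȳ = ΣA·y / ΣA = 50.8896 mm.
Transfer each piece to the horizontal axis through the centroid using Ī + A·d² with d = y − 50.8896:
  bottom plate: d = -40.8896 mm → contributes +6 139 057 mm⁴
  web plate: d = 19.1104 mm → contributes +1 198 540 mm⁴
  top plate: d = 82.1104 mm → contributes +10 605 581 mm⁴
Total I = 17 943 178 mm⁴.

I_x ≈ 1.794 × 10⁷ mm⁴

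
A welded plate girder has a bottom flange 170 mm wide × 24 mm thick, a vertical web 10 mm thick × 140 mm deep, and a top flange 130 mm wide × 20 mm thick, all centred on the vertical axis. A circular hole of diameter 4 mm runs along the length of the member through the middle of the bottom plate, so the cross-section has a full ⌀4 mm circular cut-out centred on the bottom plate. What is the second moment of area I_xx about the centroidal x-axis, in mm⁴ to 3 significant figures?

I_xx ≈ 4.46 × 10⁷ mm⁴

Treat the section as a set of non-overlapping primitives; coordinates are from the bounding-box lower-left.
Bottom plate: 170 × 24, A = 4 080 mm², y = 12 mm, Ī = 195 840 mm⁴.
Web plate: 10 × 140, A = 1 400 mm², y = 94 mm, Ī = 2 286 667 mm⁴.
Top plate: 130 × 20, A = 2 600 mm², y = 174 mm, Ī = 86 667 mm⁴.
Hole (subtracted): ⌀4, A = 12.566 mm², y = 12 mm, Ī = 12.566 mm⁴.
Centroid: ȳ = ΣA·y / ΣA = 78.44 mm.
Transfer each piece to the centroidal x-axis using Ī + A·d² with d = y − 78.44:
  bottom plate: d = -66.44 mm → contributes +18 206 057 mm⁴
  web plate: d = 15.56 mm → contributes +2 625 627 mm⁴
  top plate: d = 95.56 mm → contributes +23 829 140 mm⁴
  hole: d = -66.44 mm → contributes −55 484 mm⁴
Total I = 44 605 340 mm⁴.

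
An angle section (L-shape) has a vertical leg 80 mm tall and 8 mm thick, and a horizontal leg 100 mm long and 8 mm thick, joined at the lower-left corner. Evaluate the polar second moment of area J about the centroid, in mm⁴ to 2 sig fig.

J ≈ 2.2 × 10⁶ mm⁴

Split into non-overlapping primitives; take the origin at the lower-left of the bounding box.
Vertical leg: 8 × 80, A = 640 mm², y = 40 mm, Ī = 341 333 mm⁴.
Horizontal leg (remainder): 92 × 8, A = 736 mm², y = 4 mm, Ī = 3 925 mm⁴.
Centroid: ȳ = ΣA·y / ΣA = 20.74 mm.
Transfer each piece to the centroidal x-axis using Ī + A·d² with d = y − 20.74:
  vertical leg: d = 19.26 mm → contributes +578 637 mm⁴
  horizontal leg (remainder): d = -16.74 mm → contributes +210 276 mm⁴
Total I = 788 913 mm⁴.
For the y-axis: x̄ = 30.74 mm.
Repeating about the centroidal y-axis gives I_y = 1 378 353 mm⁴.
Polar second moment: J = I_x + I_y = 2 167 265 mm⁴.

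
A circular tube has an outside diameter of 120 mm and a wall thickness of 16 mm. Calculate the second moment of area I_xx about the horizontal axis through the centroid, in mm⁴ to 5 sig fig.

I_xx ≈ 7.2350 × 10⁶ mm⁴

Treat the section as a set of non-overlapping primitives; coordinates are from the bounding-box lower-left.
Outer circle: ⌀120, A = 11309.73 mm², y = 60 mm, Ī = 10 178 760 mm⁴.
Bore (subtracted): ⌀88, A = 6082.123 mm², y = 60 mm, Ī = 2 943 748 mm⁴.
By symmetry the centroid is at mid-height, ȳ = 60 mm.
All pieces are centred on the horizontal axis through the centroid, so I = ΣĪ (holes subtracted) = 7 235 012 mm⁴.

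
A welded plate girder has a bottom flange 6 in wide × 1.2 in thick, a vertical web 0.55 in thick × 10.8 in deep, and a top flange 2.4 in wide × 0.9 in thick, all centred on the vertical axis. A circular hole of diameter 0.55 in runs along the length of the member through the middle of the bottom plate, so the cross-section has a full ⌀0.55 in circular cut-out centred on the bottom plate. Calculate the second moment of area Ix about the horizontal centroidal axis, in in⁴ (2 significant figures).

Decompose the section into non-overlapping parts with the origin at the bottom-left of its bounding rectangle.
Bottom plate: 6 × 1.2, A = 7.2 in², y = 0.6 in, Ī = 0.864 in⁴.
Web plate: 0.55 × 10.8, A = 5.94 in², y = 6.6 in, Ī = 57.74 in⁴.
Top plate: 2.4 × 0.9, A = 2.16 in², y = 12.45 in, Ī = 0.1458 in⁴.
Hole (subtracted): ⌀0.55, A = 0.2376 in², y = 0.6 in, Ī = 0.004492 in⁴.
Centroid: ȳ = ΣA·y / ΣA = 4.665 in.
Transfer each piece to the horizontal centroidal axis using Ī + A·d² with d = y − 4.665:
  bottom plate: d = -4.065 in → contributes +119.9 in⁴
  web plate: d = 1.935 in → contributes +79.97 in⁴
  top plate: d = 7.785 in → contributes +131 in⁴
  hole: d = -4.065 in → contributes −3.931 in⁴
Total I = 326.9 in⁴.

Ix ≈ 330 in⁴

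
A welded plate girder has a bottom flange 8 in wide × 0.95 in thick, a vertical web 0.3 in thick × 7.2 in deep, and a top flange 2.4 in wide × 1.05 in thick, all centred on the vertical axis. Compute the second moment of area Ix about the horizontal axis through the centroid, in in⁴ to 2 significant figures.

Ix ≈ 140 in⁴

Treat the section as a set of non-overlapping primitives; coordinates are from the bounding-box lower-left.
Bottom plate: 8 × 0.95, A = 7.6 in², y = 0.475 in, Ī = 0.5716 in⁴.
Web plate: 0.3 × 7.2, A = 2.16 in², y = 4.55 in, Ī = 9.331 in⁴.
Top plate: 2.4 × 1.05, A = 2.52 in², y = 8.675 in, Ī = 0.2315 in⁴.
Centroid: ȳ = ΣA·y / ΣA = 2.875 in.
Transfer each piece to the horizontal axis through the centroid using Ī + A·d² with d = y − 2.875:
  bottom plate: d = -2.4 in → contributes +44.33 in⁴
  web plate: d = 1.675 in → contributes +15.39 in⁴
  top plate: d = 5.8 in → contributes +85.02 in⁴
Total I = 144.7 in⁴.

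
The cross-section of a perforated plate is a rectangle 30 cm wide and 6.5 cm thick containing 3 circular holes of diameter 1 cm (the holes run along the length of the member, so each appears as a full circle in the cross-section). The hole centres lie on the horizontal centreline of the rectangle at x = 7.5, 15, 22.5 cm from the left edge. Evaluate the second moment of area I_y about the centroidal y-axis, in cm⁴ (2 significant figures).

I_y ≈ 1.5 × 10⁴ cm⁴

Split into non-overlapping primitives; take the origin at the lower-left of the bounding box.
Plate: 30 × 6.5, A = 195 cm², x = 15 cm, Ī = 14 625 cm⁴.
Hole 1 (subtracted): ⌀1, A = 0.7854 cm², x = 7.5 cm, Ī = 0.04909 cm⁴.
Hole 2 (subtracted): ⌀1, A = 0.7854 cm², x = 15 cm, Ī = 0.04909 cm⁴.
Hole 3 (subtracted): ⌀1, A = 0.7854 cm², x = 22.5 cm, Ī = 0.04909 cm⁴.
By symmetry the centroid is at mid-width, x̄ = 15 cm.
Transfer each piece to the centroidal y-axis using Ī + A·d² with d = x − 15:
  plate: d = 0 cm → contributes +14 625 cm⁴
  hole 1: d = -7.5 cm → contributes −44.23 cm⁴
  hole 2: d = 0 cm → contributes −0.04909 cm⁴
  hole 3: d = 7.5 cm → contributes −44.23 cm⁴
Total I = 14 536 cm⁴.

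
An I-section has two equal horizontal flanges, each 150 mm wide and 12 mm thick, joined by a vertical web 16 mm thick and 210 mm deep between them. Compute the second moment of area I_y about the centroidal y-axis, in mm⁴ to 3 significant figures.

Break the section into simple shapes (no overlaps), measuring from the bottom-left corner of the bounding box.
Bottom flange: 150 × 12, A = 1 800 mm², x = 75 mm, Ī = 3 375 000 mm⁴.
Web: 16 × 210, A = 3 360 mm², x = 75 mm, Ī = 71 680 mm⁴.
Top flange: 150 × 12, A = 1 800 mm², x = 75 mm, Ī = 3 375 000 mm⁴.
By symmetry the centroid is at mid-width, x̄ = 75 mm.
All pieces are centred on the centroidal y-axis, so I = ΣĪ = 6 821 680 mm⁴.

I_y ≈ 6.82 × 10⁶ mm⁴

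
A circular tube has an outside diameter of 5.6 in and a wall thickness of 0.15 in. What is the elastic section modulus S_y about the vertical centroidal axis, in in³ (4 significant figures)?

Decompose the section into non-overlapping parts with the origin at the bottom-left of its bounding rectangle.
Outer circle: ⌀5.6, A = 24.6301 in², x = 2.8 in, Ī = 48.275 in⁴.
Bore (subtracted): ⌀5.3, A = 22.0618 in², x = 2.8 in, Ī = 38.7323 in⁴.
By symmetry the centroid is at mid-width, x̄ = 2.8 in.
All pieces are centred on the vertical centroidal axis, so I = ΣĪ (holes subtracted) = 9.54266 in⁴.
Extreme fibre distance c = 2.8 in; S = I/c = 3.40809 in³.

S_y ≈ 3.408 in³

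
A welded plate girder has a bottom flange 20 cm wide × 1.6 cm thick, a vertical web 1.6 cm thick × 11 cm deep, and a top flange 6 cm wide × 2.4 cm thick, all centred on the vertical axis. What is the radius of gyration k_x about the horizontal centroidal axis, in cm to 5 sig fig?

k_x ≈ 5.4986 cm

Decompose the section into non-overlapping parts with the origin at the bottom-left of its bounding rectangle.
Bottom plate: 20 × 1.6, A = 32 cm², y = 0.8 cm, Ī = 6.826667 cm⁴.
Web plate: 1.6 × 11, A = 17.6 cm², y = 7.1 cm, Ī = 177.4667 cm⁴.
Top plate: 6 × 2.4, A = 14.4 cm², y = 13.8 cm, Ī = 6.912 cm⁴.
Centroid: ȳ = ΣA·y / ΣA = 5.4575 cm.
Transfer each piece to the horizontal centroidal axis using Ī + A·d² with d = y − 5.4575:
  bottom plate: d = -4.6575 cm → contributes +700.9805 cm⁴
  web plate: d = 1.6425 cm → contributes +224.9481 cm⁴
  top plate: d = 8.3425 cm → contributes +1009.113 cm⁴
Total I = 1935.042 cm⁴.
Radius of gyration: k = √(I/A) = √(1935.042 / 64) = 5.498639 cm.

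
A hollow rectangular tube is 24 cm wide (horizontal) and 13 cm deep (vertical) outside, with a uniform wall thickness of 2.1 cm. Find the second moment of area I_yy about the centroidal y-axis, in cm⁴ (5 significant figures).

I_yy ≈ 9283.6 cm⁴

Split into non-overlapping primitives; take the origin at the lower-left of the bounding box.
Outer rectangle: 24 × 13, A = 312 cm², x = 12 cm, Ī = 14 976 cm⁴.
Inner void (subtracted): 19.8 × 8.8, A = 174.24 cm², x = 12 cm, Ī = 5692.421 cm⁴.
By symmetry the centroid is at mid-width, x̄ = 12 cm.
All pieces are centred on the centroidal y-axis, so I = ΣĪ (holes subtracted) = 9283.579 cm⁴.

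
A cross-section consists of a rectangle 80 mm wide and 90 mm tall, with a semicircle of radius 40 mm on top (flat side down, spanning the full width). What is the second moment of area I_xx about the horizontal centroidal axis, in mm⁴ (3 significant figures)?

Treat the section as a set of non-overlapping primitives; coordinates are from the bounding-box lower-left.
Rectangular body: 80 × 90, A = 7 200 mm², y = 45 mm, Ī = 4 860 000 mm⁴.
Semicircular cap: semicircle r = 40, A = 2513.3 mm², y = 106.98 mm, Ī = 280 978 mm⁴.
Centroid: ȳ = ΣA·y / ΣA = 61.036 mm.
Transfer each piece to the horizontal centroidal axis using Ī + A·d² with d = y − 61.036:
  rectangular body: d = -16.036 mm → contributes +6 711 550 mm⁴
  semicircular cap: d = 45.94 mm → contributes +5 585 277 mm⁴
Total I = 12 296 827 mm⁴.

I_xx ≈ 1.23 × 10⁷ mm⁴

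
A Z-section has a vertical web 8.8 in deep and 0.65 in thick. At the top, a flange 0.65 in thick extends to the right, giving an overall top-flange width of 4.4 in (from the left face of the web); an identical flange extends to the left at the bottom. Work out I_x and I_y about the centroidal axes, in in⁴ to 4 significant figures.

Split into non-overlapping primitives; take the origin at the lower-left of the bounding box.
Web: 0.65 × 8.8, A = 5.72 in², y = 4.4 in, Ī = 36.9131 in⁴.
Top flange (beyond web): 3.75 × 0.65, A = 2.4375 in², y = 8.475 in, Ī = 0.0858203 in⁴.
Bottom flange (beyond web): 3.75 × 0.65, A = 2.4375 in², y = 0.325 in, Ī = 0.0858203 in⁴.
Centroid: ȳ = ΣA·y / ΣA = 4.4 in.
Transfer each piece to the centroidal x-axis using Ī + A·d² with d = y − 4.4:
  web: d = 0 in → contributes +36.9131 in⁴
  top flange (beyond web): d = 4.075 in → contributes +40.562 in⁴
  bottom flange (beyond web): d = -4.075 in → contributes +40.562 in⁴
Total I = 118.037 in⁴.
For the y-axis: x̄ = 4.075 in.
Repeating about the centroidal y-axis gives I_y = 29.5093 in⁴.

I_x ≈ 118.0 in⁴, I_y ≈ 29.51 in⁴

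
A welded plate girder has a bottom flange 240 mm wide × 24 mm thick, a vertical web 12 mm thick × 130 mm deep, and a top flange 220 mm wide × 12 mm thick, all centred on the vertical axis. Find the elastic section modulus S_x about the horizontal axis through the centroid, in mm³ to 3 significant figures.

Break the section into simple shapes (no overlaps), measuring from the bottom-left corner of the bounding box.
Bottom plate: 240 × 24, A = 5 760 mm², y = 12 mm, Ī = 276 480 mm⁴.
Web plate: 12 × 130, A = 1 560 mm², y = 89 mm, Ī = 2 197 000 mm⁴.
Top plate: 220 × 12, A = 2 640 mm², y = 160 mm, Ī = 31 680 mm⁴.
Centroid: ȳ = ΣA·y / ΣA = 63.289 mm.
Transfer each piece to the horizontal axis through the centroid using Ī + A·d² with d = y − 63.289:
  bottom plate: d = -51.289 mm → contributes +15 428 607 mm⁴
  web plate: d = 25.711 mm → contributes +3 228 234 mm⁴
  top plate: d = 96.711 mm → contributes +24 723 566 mm⁴
Total I = 43 380 407 mm⁴.
Extreme fibre distance c = 102.71 mm; S = I/c = 422 355 mm³.

S_x ≈ 4.22 × 10⁵ mm³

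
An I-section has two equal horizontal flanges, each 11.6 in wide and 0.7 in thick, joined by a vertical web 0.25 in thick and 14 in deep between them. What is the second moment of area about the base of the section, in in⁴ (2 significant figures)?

Decompose the section into non-overlapping parts with the origin at the bottom-left of its bounding rectangle.
Bottom flange: 11.6 × 0.7, A = 8.12 in², y = 0.35 in, Ī = 0.3316 in⁴.
Web: 0.25 × 14, A = 3.5 in², y = 7.7 in, Ī = 57.17 in⁴.
Top flange: 11.6 × 0.7, A = 8.12 in², y = 15.05 in, Ī = 0.3316 in⁴.
Transfer each piece to a horizontal axis along the bottom face using Ī + A·d² with d = y − 0:
  bottom flange: d = 0.35 in → contributes +1.326 in⁴
  web: d = 7.7 in → contributes +264.7 in⁴
  top flange: d = 15.05 in → contributes +1 840 in⁴
Total I = 2 106 in⁴.

I_base ≈ 2100 in⁴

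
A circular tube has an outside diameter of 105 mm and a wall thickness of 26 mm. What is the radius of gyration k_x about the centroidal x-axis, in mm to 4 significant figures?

k_x ≈ 29.40 mm

Treat the section as a set of non-overlapping primitives; coordinates are from the bounding-box lower-left.
Outer circle: ⌀105, A = 8659.01 mm², y = 52.5 mm, Ī = 5 966 602 mm⁴.
Bore (subtracted): ⌀53, A = 2206.18 mm², y = 52.5 mm, Ī = 387 323 mm⁴.
By symmetry the centroid is at mid-height, ȳ = 52.5 mm.
All pieces are centred on the centroidal x-axis, so I = ΣĪ (holes subtracted) = 5 579 279 mm⁴.
Radius of gyration: k = √(I/A) = √(5 579 279 / 6452.83) = 29.4045 mm.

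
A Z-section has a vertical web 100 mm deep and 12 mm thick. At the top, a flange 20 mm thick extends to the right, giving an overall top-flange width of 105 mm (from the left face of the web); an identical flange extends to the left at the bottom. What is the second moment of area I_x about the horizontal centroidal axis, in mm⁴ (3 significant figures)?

I_x ≈ 7.08 × 10⁶ mm⁴

Treat the section as a set of non-overlapping primitives; coordinates are from the bounding-box lower-left.
Web: 12 × 100, A = 1 200 mm², y = 50 mm, Ī = 1 000 000 mm⁴.
Top flange (beyond web): 93 × 20, A = 1 860 mm², y = 90 mm, Ī = 62 000 mm⁴.
Bottom flange (beyond web): 93 × 20, A = 1 860 mm², y = 10 mm, Ī = 62 000 mm⁴.
Centroid: ȳ = ΣA·y / ΣA = 50 mm.
Transfer each piece to the horizontal centroidal axis using Ī + A·d² with d = y − 50:
  web: d = 0 mm → contributes +1 000 000 mm⁴
  top flange (beyond web): d = 40 mm → contributes +3 038 000 mm⁴
  bottom flange (beyond web): d = -40 mm → contributes +3 038 000 mm⁴
Total I = 7 076 000 mm⁴.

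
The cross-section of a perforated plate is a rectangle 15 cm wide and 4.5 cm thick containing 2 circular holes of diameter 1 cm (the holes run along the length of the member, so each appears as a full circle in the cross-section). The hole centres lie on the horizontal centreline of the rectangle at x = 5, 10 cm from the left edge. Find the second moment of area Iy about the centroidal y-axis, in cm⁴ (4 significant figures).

Iy ≈ 1256 cm⁴

Treat the section as a set of non-overlapping primitives; coordinates are from the bounding-box lower-left.
Plate: 15 × 4.5, A = 67.5 cm², x = 7.5 cm, Ī = 1265.63 cm⁴.
Hole 1 (subtracted): ⌀1, A = 0.785398 cm², x = 5 cm, Ī = 0.0490874 cm⁴.
Hole 2 (subtracted): ⌀1, A = 0.785398 cm², x = 10 cm, Ī = 0.0490874 cm⁴.
By symmetry the centroid is at mid-width, x̄ = 7.5 cm.
Transfer each piece to the centroidal y-axis using Ī + A·d² with d = x − 7.5:
  plate: d = 0 cm → contributes +1265.63 cm⁴
  hole 1: d = -2.5 cm → contributes −4.95783 cm⁴
  hole 2: d = 2.5 cm → contributes −4.95783 cm⁴
Total I = 1255.71 cm⁴.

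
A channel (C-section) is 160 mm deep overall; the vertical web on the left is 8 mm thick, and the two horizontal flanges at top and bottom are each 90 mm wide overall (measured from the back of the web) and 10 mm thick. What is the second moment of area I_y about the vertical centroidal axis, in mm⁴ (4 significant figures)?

I_y ≈ 2.382 × 10⁶ mm⁴

Treat the section as a set of non-overlapping primitives; coordinates are from the bounding-box lower-left.
Web: 8 × 160, A = 1 280 mm², x = 4 mm, Ī = 6826.67 mm⁴.
Top flange (beyond web): 82 × 10, A = 820 mm², x = 49 mm, Ī = 459 473 mm⁴.
Bottom flange (beyond web): 82 × 10, A = 820 mm², x = 49 mm, Ī = 459 473 mm⁴.
Centroid: x̄ = ΣA·x / ΣA = 29.274 mm.
Transfer each piece to the vertical centroidal axis using Ī + A·d² with d = x − 29.274:
  web: d = -25.274 mm → contributes +824 457 mm⁴
  top flange (beyond web): d = 19.726 mm → contributes +778 549 mm⁴
  bottom flange (beyond web): d = 19.726 mm → contributes +778 549 mm⁴
Total I = 2 381 554 mm⁴.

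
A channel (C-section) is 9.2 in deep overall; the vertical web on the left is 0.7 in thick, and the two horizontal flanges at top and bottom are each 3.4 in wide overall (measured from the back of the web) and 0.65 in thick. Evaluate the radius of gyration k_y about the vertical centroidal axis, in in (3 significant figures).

k_y ≈ 0.949 in

Treat the section as a set of non-overlapping primitives; coordinates are from the bounding-box lower-left.
Web: 0.7 × 9.2, A = 6.44 in², x = 0.35 in, Ī = 0.26297 in⁴.
Top flange (beyond web): 2.7 × 0.65, A = 1.755 in², x = 2.05 in, Ī = 1.0662 in⁴.
Bottom flange (beyond web): 2.7 × 0.65, A = 1.755 in², x = 2.05 in, Ī = 1.0662 in⁴.
Centroid: x̄ = ΣA·x / ΣA = 0.9497 in.
Transfer each piece to the vertical centroidal axis using Ī + A·d² with d = x − 0.9497:
  web: d = -0.5997 in → contributes +2.579 in⁴
  top flange (beyond web): d = 1.1003 in → contributes +3.1909 in⁴
  bottom flange (beyond web): d = 1.1003 in → contributes +3.1909 in⁴
Total I = 8.9608 in⁴.
Radius of gyration: k = √(I/A) = √(8.9608 / 9.95) = 0.94899 in.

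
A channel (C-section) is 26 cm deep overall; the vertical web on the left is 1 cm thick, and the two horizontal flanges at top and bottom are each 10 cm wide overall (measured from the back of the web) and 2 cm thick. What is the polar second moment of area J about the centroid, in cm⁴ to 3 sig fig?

Treat the section as a set of non-overlapping primitives; coordinates are from the bounding-box lower-left.
Web: 1 × 26, A = 26 cm², y = 13 cm, Ī = 1464.7 cm⁴.
Top flange (beyond web): 9 × 2, A = 18 cm², y = 25 cm, Ī = 6 cm⁴.
Bottom flange (beyond web): 9 × 2, A = 18 cm², y = 1 cm, Ī = 6 cm⁴.
By symmetry the centroid is at mid-height, ȳ = 13 cm.
Transfer each piece to the centroidal x-axis using Ī + A·d² with d = y − 13:
  web: d = 0 cm → contributes +1464.7 cm⁴
  top flange (beyond web): d = 12 cm → contributes +2 598 cm⁴
  bottom flange (beyond web): d = -12 cm → contributes +2 598 cm⁴
Total I = 6660.7 cm⁴.
For the y-axis: x̄ = 3.4032 cm.
Repeating about the centroidal y-axis gives I_y = 622.59 cm⁴.
Polar second moment: J = I_x + I_y = 7283.3 cm⁴.

J ≈ 7280 cm⁴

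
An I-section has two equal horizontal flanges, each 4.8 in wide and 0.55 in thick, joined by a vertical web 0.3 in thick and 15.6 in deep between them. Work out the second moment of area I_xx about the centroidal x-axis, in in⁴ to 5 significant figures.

I_xx ≈ 439.33 in⁴

Treat the section as a set of non-overlapping primitives; coordinates are from the bounding-box lower-left.
Bottom flange: 4.8 × 0.55, A = 2.64 in², y = 0.275 in, Ī = 0.06655 in⁴.
Web: 0.3 × 15.6, A = 4.68 in², y = 8.35 in, Ī = 94.9104 in⁴.
Top flange: 4.8 × 0.55, A = 2.64 in², y = 16.425 in, Ī = 0.06655 in⁴.
By symmetry the centroid is at mid-height, ȳ = 8.35 in.
Transfer each piece to the centroidal x-axis using Ī + A·d² with d = y − 8.35:
  bottom flange: d = -8.075 in → contributes +172.2094 in⁴
  web: d = 0 in → contributes +94.9104 in⁴
  top flange: d = 8.075 in → contributes +172.2094 in⁴
Total I = 439.3292 in⁴.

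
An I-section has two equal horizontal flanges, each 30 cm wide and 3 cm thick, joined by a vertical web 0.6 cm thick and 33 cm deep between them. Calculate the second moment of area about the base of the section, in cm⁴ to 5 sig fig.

I_base ≈ 1.3623 × 10⁵ cm⁴

Treat the section as a set of non-overlapping primitives; coordinates are from the bounding-box lower-left.
Bottom flange: 30 × 3, A = 90 cm², y = 1.5 cm, Ī = 67.5 cm⁴.
Web: 0.6 × 33, A = 19.8 cm², y = 19.5 cm, Ī = 1796.85 cm⁴.
Top flange: 30 × 3, A = 90 cm², y = 37.5 cm, Ī = 67.5 cm⁴.
Transfer each piece to the base of the section using Ī + A·d² with d = y − 0:
  bottom flange: d = 1.5 cm → contributes +270 cm⁴
  web: d = 19.5 cm → contributes +9325.8 cm⁴
  top flange: d = 37.5 cm → contributes +126 630 cm⁴
Total I = 136225.8 cm⁴.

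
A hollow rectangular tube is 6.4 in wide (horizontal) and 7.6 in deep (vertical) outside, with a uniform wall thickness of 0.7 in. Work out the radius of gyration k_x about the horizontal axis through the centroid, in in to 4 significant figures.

Break the section into simple shapes (no overlaps), measuring from the bottom-left corner of the bounding box.
Outer rectangle: 6.4 × 7.6, A = 48.64 in², y = 3.8 in, Ī = 234.121 in⁴.
Inner void (subtracted): 5 × 6.2, A = 31 in², y = 3.8 in, Ī = 99.3033 in⁴.
By symmetry the centroid is at mid-height, ȳ = 3.8 in.
All pieces are centred on the horizontal axis through the centroid, so I = ΣĪ (holes subtracted) = 134.817 in⁴.
Radius of gyration: k = √(I/A) = √(134.817 / 17.64) = 2.76454 in.

k_x ≈ 2.765 in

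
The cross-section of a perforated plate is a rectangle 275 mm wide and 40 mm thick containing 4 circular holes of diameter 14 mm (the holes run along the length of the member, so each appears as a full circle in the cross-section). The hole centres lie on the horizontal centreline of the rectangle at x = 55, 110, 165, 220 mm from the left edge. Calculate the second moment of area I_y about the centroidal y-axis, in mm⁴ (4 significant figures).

I_y ≈ 6.699 × 10⁷ mm⁴

Decompose the section into non-overlapping parts with the origin at the bottom-left of its bounding rectangle.
Plate: 275 × 40, A = 11 000 mm², x = 137.5 mm, Ī = 69 322 917 mm⁴.
Hole 1 (subtracted): ⌀14, A = 153.938 mm², x = 55 mm, Ī = 1885.74 mm⁴.
Hole 2 (subtracted): ⌀14, A = 153.938 mm², x = 110 mm, Ī = 1885.74 mm⁴.
Hole 3 (subtracted): ⌀14, A = 153.938 mm², x = 165 mm, Ī = 1885.74 mm⁴.
Hole 4 (subtracted): ⌀14, A = 153.938 mm², x = 220 mm, Ī = 1885.74 mm⁴.
By symmetry the centroid is at mid-width, x̄ = 137.5 mm.
Transfer each piece to the centroidal y-axis using Ī + A·d² with d = x − 137.5:
  plate: d = 0 mm → contributes +69 322 917 mm⁴
  hole 1: d = -82.5 mm → contributes −1 049 627 mm⁴
  hole 2: d = -27.5 mm → contributes −118 301 mm⁴
  hole 3: d = 27.5 mm → contributes −118 301 mm⁴
  hole 4: d = 82.5 mm → contributes −1 049 627 mm⁴
Total I = 66 987 061 mm⁴.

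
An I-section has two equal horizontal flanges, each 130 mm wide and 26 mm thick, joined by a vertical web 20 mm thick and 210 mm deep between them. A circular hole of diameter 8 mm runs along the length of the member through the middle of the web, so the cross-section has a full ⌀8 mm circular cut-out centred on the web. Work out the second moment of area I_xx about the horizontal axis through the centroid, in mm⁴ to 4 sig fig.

I_xx ≈ 1.099 × 10⁸ mm⁴

Break the section into simple shapes (no overlaps), measuring from the bottom-left corner of the bounding box.
Bottom flange: 130 × 26, A = 3 380 mm², y = 13 mm, Ī = 190 407 mm⁴.
Web: 20 × 210, A = 4 200 mm², y = 131 mm, Ī = 15 435 000 mm⁴.
Top flange: 130 × 26, A = 3 380 mm², y = 249 mm, Ī = 190 407 mm⁴.
Hole (subtracted): ⌀8, A = 50.2655 mm², y = 131 mm, Ī = 201.062 mm⁴.
By symmetry the centroid is at mid-height, ȳ = 131 mm.
Transfer each piece to the horizontal axis through the centroid using Ī + A·d² with d = y − 131:
  bottom flange: d = -118 mm → contributes +47 253 527 mm⁴
  web: d = 0 mm → contributes +15 435 000 mm⁴
  top flange: d = 118 mm → contributes +47 253 527 mm⁴
  hole: d = 0 mm → contributes −201.062 mm⁴
Total I = 109 941 852 mm⁴.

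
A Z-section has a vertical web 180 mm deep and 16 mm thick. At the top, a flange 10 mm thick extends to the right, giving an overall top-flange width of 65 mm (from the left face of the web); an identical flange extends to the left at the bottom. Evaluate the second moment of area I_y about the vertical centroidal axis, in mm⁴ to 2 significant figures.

I_y ≈ 1.3 × 10⁶ mm⁴

Decompose the section into non-overlapping parts with the origin at the bottom-left of its bounding rectangle.
Web: 16 × 180, A = 2 880 mm², x = 57 mm, Ī = 61 440 mm⁴.
Top flange (beyond web): 49 × 10, A = 490 mm², x = 89.5 mm, Ī = 98 041 mm⁴.
Bottom flange (beyond web): 49 × 10, A = 490 mm², x = 24.5 mm, Ī = 98 041 mm⁴.
Centroid: x̄ = ΣA·x / ΣA = 57 mm.
Transfer each piece to the vertical centroidal axis using Ī + A·d² with d = x − 57:
  web: d = 0 mm → contributes +61 440 mm⁴
  top flange (beyond web): d = 32.5 mm → contributes +615 603 mm⁴
  bottom flange (beyond web): d = -32.5 mm → contributes +615 603 mm⁴
Total I = 1 292 647 mm⁴.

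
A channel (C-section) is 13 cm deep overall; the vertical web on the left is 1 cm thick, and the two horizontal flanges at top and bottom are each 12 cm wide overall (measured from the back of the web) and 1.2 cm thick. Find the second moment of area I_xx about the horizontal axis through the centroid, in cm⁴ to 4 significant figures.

I_xx ≈ 1105 cm⁴

Break the section into simple shapes (no overlaps), measuring from the bottom-left corner of the bounding box.
Web: 1 × 13, A = 13 cm², y = 6.5 cm, Ī = 183.083 cm⁴.
Top flange (beyond web): 11 × 1.2, A = 13.2 cm², y = 12.4 cm, Ī = 1.584 cm⁴.
Bottom flange (beyond web): 11 × 1.2, A = 13.2 cm², y = 0.6 cm, Ī = 1.584 cm⁴.
By symmetry the centroid is at mid-height, ȳ = 6.5 cm.
Transfer each piece to the horizontal axis through the centroid using Ī + A·d² with d = y − 6.5:
  web: d = 0 cm → contributes +183.083 cm⁴
  top flange (beyond web): d = 5.9 cm → contributes +461.076 cm⁴
  bottom flange (beyond web): d = -5.9 cm → contributes +461.076 cm⁴
Total I = 1105.24 cm⁴.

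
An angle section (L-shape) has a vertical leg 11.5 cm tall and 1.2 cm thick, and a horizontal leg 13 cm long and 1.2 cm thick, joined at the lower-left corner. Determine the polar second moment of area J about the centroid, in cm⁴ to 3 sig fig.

J ≈ 800 cm⁴

Split into non-overlapping primitives; take the origin at the lower-left of the bounding box.
Vertical leg: 1.2 × 11.5, A = 13.8 cm², y = 5.75 cm, Ī = 152.09 cm⁴.
Horizontal leg (remainder): 11.8 × 1.2, A = 14.16 cm², y = 0.6 cm, Ī = 1.6992 cm⁴.
Centroid: ȳ = ΣA·y / ΣA = 3.1418 cm.
Transfer each piece to the centroidal x-axis using Ī + A·d² with d = y − 3.1418:
  vertical leg: d = 2.6082 cm → contributes +245.96 cm⁴
  horizontal leg (remainder): d = -2.5418 cm → contributes +93.187 cm⁴
Total I = 339.15 cm⁴.
For the y-axis: x̄ = 3.8918 cm.
Repeating about the centroidal y-axis gives I_y = 461.24 cm⁴.
Polar second moment: J = I_x + I_y = 800.39 cm⁴.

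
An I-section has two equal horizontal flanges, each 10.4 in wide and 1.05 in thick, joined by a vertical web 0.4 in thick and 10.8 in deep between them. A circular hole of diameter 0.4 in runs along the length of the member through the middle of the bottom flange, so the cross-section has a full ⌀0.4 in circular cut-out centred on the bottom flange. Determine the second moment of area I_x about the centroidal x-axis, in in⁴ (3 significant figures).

Treat the section as a set of non-overlapping primitives; coordinates are from the bounding-box lower-left.
Bottom flange: 10.4 × 1.05, A = 10.92 in², y = 0.525 in, Ī = 1.0033 in⁴.
Web: 0.4 × 10.8, A = 4.32 in², y = 6.45 in, Ī = 41.99 in⁴.
Top flange: 10.4 × 1.05, A = 10.92 in², y = 12.375 in, Ī = 1.0033 in⁴.
Hole (subtracted): ⌀0.4, A = 0.12566 in², y = 0.525 in, Ī = 0.0012566 in⁴.
Centroid: ȳ = ΣA·y / ΣA = 6.4786 in.
Transfer each piece to the centroidal x-axis using Ī + A·d² with d = y − 6.4786:
  bottom flange: d = -5.9536 in → contributes +388.07 in⁴
  web: d = -0.028599 in → contributes +41.994 in⁴
  top flange: d = 5.8964 in → contributes +380.66 in⁴
  hole: d = -5.9536 in → contributes −4.4554 in⁴
Total I = 806.27 in⁴.

I_x ≈ 806 in⁴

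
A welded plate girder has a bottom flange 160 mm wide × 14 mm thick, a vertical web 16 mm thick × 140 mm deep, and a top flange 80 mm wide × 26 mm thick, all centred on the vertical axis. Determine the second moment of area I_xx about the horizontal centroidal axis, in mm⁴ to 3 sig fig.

I_xx ≈ 3.14 × 10⁷ mm⁴

Treat the section as a set of non-overlapping primitives; coordinates are from the bounding-box lower-left.
Bottom plate: 160 × 14, A = 2 240 mm², y = 7 mm, Ī = 36 587 mm⁴.
Web plate: 16 × 140, A = 2 240 mm², y = 84 mm, Ī = 3 658 667 mm⁴.
Top plate: 80 × 26, A = 2 080 mm², y = 167 mm, Ī = 117 173 mm⁴.
Centroid: ȳ = ΣA·y / ΣA = 84.024 mm.
Transfer each piece to the horizontal centroidal axis using Ī + A·d² with d = y − 84.024:
  bottom plate: d = -77.024 mm → contributes +13 325 962 mm⁴
  web plate: d = -0.02439 mm → contributes +3 658 668 mm⁴
  top plate: d = 82.976 mm → contributes +14 437 873 mm⁴
Total I = 31 422 503 mm⁴.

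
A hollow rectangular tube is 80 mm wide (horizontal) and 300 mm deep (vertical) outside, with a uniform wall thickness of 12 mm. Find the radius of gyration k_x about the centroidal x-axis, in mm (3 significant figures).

k_x ≈ 97.9 mm

Break the section into simple shapes (no overlaps), measuring from the bottom-left corner of the bounding box.
Outer rectangle: 80 × 300, A = 24 000 mm², y = 150 mm, Ī = 180 000 000 mm⁴.
Inner void (subtracted): 56 × 276, A = 15 456 mm², y = 150 mm, Ī = 98 114 688 mm⁴.
By symmetry the centroid is at mid-height, ȳ = 150 mm.
All pieces are centred on the centroidal x-axis, so I = ΣĪ (holes subtracted) = 81 885 312 mm⁴.
Radius of gyration: k = √(I/A) = √(81 885 312 / 8 544) = 97.898 mm.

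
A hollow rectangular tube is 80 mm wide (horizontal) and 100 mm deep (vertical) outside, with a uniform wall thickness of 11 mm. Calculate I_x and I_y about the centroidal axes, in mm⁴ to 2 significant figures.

I_x ≈ 4.4 × 10⁶ mm⁴, I_y ≈ 3.0 × 10⁶ mm⁴

Decompose the section into non-overlapping parts with the origin at the bottom-left of its bounding rectangle.
Outer rectangle: 80 × 100, A = 8 000 mm², y = 50 mm, Ī = 6 666 667 mm⁴.
Inner void (subtracted): 58 × 78, A = 4 524 mm², y = 50 mm, Ī = 2 293 668 mm⁴.
By symmetry the centroid is at mid-height, ȳ = 50 mm.
All pieces are centred on the centroidal x-axis, so I = ΣĪ (holes subtracted) = 4 372 999 mm⁴.
Repeating about the centroidal y-axis gives I_y = 2 998 439 mm⁴.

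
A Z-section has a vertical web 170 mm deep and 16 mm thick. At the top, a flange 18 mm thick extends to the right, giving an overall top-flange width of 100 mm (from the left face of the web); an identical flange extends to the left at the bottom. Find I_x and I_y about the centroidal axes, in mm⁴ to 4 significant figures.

Decompose the section into non-overlapping parts with the origin at the bottom-left of its bounding rectangle.
Web: 16 × 170, A = 2 720 mm², y = 85 mm, Ī = 6 550 667 mm⁴.
Top flange (beyond web): 84 × 18, A = 1 512 mm², y = 161 mm, Ī = 40 824 mm⁴.
Bottom flange (beyond web): 84 × 18, A = 1 512 mm², y = 9 mm, Ī = 40 824 mm⁴.
Centroid: ȳ = ΣA·y / ΣA = 85 mm.
Transfer each piece to the centroidal x-axis using Ī + A·d² with d = y − 85:
  web: d = 0 mm → contributes +6 550 667 mm⁴
  top flange (beyond web): d = 76 mm → contributes +8 774 136 mm⁴
  bottom flange (beyond web): d = -76 mm → contributes +8 774 136 mm⁴
Total I = 24 098 939 mm⁴.
For the y-axis: x̄ = 92 mm.
Repeating about the centroidal y-axis gives I_y = 9 396 139 mm⁴.

I_x ≈ 2.410 × 10⁷ mm⁴, I_y ≈ 9.396 × 10⁶ mm⁴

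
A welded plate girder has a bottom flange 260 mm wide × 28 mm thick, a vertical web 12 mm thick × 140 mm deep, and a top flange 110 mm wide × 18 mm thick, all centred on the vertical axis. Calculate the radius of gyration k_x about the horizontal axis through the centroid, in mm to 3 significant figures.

Decompose the section into non-overlapping parts with the origin at the bottom-left of its bounding rectangle.
Bottom plate: 260 × 28, A = 7 280 mm², y = 14 mm, Ī = 475 627 mm⁴.
Web plate: 12 × 140, A = 1 680 mm², y = 98 mm, Ī = 2 744 000 mm⁴.
Top plate: 110 × 18, A = 1 980 mm², y = 177 mm, Ī = 53 460 mm⁴.
Centroid: ȳ = ΣA·y / ΣA = 56.4 mm.
Transfer each piece to the horizontal axis through the centroid using Ī + A·d² with d = y − 56.4:
  bottom plate: d = -42.4 mm → contributes +13 563 545 mm⁴
  web plate: d = 41.6 mm → contributes +5 651 290 mm⁴
  top plate: d = 120.6 mm → contributes +28 851 118 mm⁴
Total I = 48 065 953 mm⁴.
Radius of gyration: k = √(I/A) = √(48 065 953 / 10 940) = 66.284 mm.

k_x ≈ 66.3 mm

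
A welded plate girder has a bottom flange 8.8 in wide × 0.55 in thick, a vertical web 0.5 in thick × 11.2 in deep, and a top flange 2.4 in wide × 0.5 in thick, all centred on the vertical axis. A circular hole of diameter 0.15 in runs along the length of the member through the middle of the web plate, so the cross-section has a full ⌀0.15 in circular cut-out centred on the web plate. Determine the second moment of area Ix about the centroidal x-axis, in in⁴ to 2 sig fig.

Break the section into simple shapes (no overlaps), measuring from the bottom-left corner of the bounding box.
Bottom plate: 8.8 × 0.55, A = 4.84 in², y = 0.275 in, Ī = 0.122 in⁴.
Web plate: 0.5 × 11.2, A = 5.6 in², y = 6.15 in, Ī = 58.54 in⁴.
Top plate: 2.4 × 0.5, A = 1.2 in², y = 12 in, Ī = 0.025 in⁴.
Hole (subtracted): ⌀0.15, A = 0.01767 in², y = 6.15 in, Ī = 0.00002485 in⁴.
Centroid: ȳ = ΣA·y / ΣA = 4.307 in.
Transfer each piece to the centroidal x-axis using Ī + A·d² with d = y − 4.307:
  bottom plate: d = -4.032 in → contributes +78.82 in⁴
  web plate: d = 1.843 in → contributes +77.55 in⁴
  top plate: d = 7.693 in → contributes +71.04 in⁴
  hole: d = 1.843 in → contributes −0.06002 in⁴
Total I = 227.3 in⁴.

Ix ≈ 230 in⁴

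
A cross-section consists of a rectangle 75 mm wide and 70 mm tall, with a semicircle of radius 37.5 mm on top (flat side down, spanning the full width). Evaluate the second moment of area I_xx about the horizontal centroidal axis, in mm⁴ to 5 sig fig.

Break the section into simple shapes (no overlaps), measuring from the bottom-left corner of the bounding box.
Rectangular body: 75 × 70, A = 5 250 mm², y = 35 mm, Ī = 2 143 750 mm⁴.
Semicircular cap: semicircle r = 37.5, A = 2208.932 mm², y = 85.91549 mm, Ī = 217048.7 mm⁴.
Centroid: ȳ = ΣA·y / ΣA = 50.07842 mm.
Transfer each piece to the horizontal centroidal axis using Ī + A·d² with d = y − 50.07842:
  rectangular body: d = -15.07842 mm → contributes +3 337 383 mm⁴
  semicircular cap: d = 35.83708 mm → contributes +3 053 972 mm⁴
Total I = 6 391 355 mm⁴.

I_xx ≈ 6.3914 × 10⁶ mm⁴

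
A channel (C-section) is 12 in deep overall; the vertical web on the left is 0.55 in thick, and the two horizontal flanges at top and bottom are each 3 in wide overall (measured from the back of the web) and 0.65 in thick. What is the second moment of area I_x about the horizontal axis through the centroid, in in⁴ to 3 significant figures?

Decompose the section into non-overlapping parts with the origin at the bottom-left of its bounding rectangle.
Web: 0.55 × 12, A = 6.6 in², y = 6 in, Ī = 79.2 in⁴.
Top flange (beyond web): 2.45 × 0.65, A = 1.5925 in², y = 11.675 in, Ī = 0.056069 in⁴.
Bottom flange (beyond web): 2.45 × 0.65, A = 1.5925 in², y = 0.325 in, Ī = 0.056069 in⁴.
By symmetry the centroid is at mid-height, ȳ = 6 in.
Transfer each piece to the horizontal axis through the centroid using Ī + A·d² with d = y − 6:
  web: d = 0 in → contributes +79.2 in⁴
  top flange (beyond web): d = 5.675 in → contributes +51.344 in⁴
  bottom flange (beyond web): d = -5.675 in → contributes +51.344 in⁴
Total I = 181.89 in⁴.

I_x ≈ 182 in⁴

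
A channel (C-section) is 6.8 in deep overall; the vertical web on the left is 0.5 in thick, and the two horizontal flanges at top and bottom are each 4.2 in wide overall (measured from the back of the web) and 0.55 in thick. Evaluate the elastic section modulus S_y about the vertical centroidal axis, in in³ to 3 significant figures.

S_y ≈ 4.59 in³

Split into non-overlapping primitives; take the origin at the lower-left of the bounding box.
Web: 0.5 × 6.8, A = 3.4 in², x = 0.25 in, Ī = 0.070833 in⁴.
Top flange (beyond web): 3.7 × 0.55, A = 2.035 in², x = 2.35 in, Ī = 2.3216 in⁴.
Bottom flange (beyond web): 3.7 × 0.55, A = 2.035 in², x = 2.35 in, Ī = 2.3216 in⁴.
Centroid: x̄ = ΣA·x / ΣA = 1.3942 in.
Transfer each piece to the vertical centroidal axis using Ī + A·d² with d = x − 1.3942:
  web: d = -1.1442 in → contributes +4.5219 in⁴
  top flange (beyond web): d = 0.95582 in → contributes +4.1808 in⁴
  bottom flange (beyond web): d = 0.95582 in → contributes +4.1808 in⁴
Total I = 12.883 in⁴.
Extreme fibre distance c = 2.8058 in; S = I/c = 4.5917 in³.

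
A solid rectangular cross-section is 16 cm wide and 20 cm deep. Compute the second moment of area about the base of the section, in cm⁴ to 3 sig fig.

The section: 16 × 20, A = 320 cm², y = 10 cm, Ī = 10 667 cm⁴.
Transfer it to a horizontal axis along the bottom face using Ī + A·d² with d = y − 0:
  the section: d = 10 cm → contributes +42 667 cm⁴
Total I = 42 667 cm⁴.

I_base ≈ 4.27 × 10⁴ cm⁴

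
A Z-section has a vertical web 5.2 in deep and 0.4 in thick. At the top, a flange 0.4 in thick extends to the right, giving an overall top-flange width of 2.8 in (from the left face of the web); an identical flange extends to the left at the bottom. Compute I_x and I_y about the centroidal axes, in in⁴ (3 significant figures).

Break the section into simple shapes (no overlaps), measuring from the bottom-left corner of the bounding box.
Web: 0.4 × 5.2, A = 2.08 in², y = 2.6 in, Ī = 4.6869 in⁴.
Top flange (beyond web): 2.4 × 0.4, A = 0.96 in², y = 5 in, Ī = 0.0128 in⁴.
Bottom flange (beyond web): 2.4 × 0.4, A = 0.96 in², y = 0.2 in, Ī = 0.0128 in⁴.
Centroid: ȳ = ΣA·y / ΣA = 2.6 in.
Transfer each piece to the centroidal x-axis using Ī + A·d² with d = y − 2.6:
  web: d = 0 in → contributes +4.6869 in⁴
  top flange (beyond web): d = 2.4 in → contributes +5.5424 in⁴
  bottom flange (beyond web): d = -2.4 in → contributes +5.5424 in⁴
Total I = 15.772 in⁴.
For the y-axis: x̄ = 2.6 in.
Repeating about the centroidal y-axis gives I_y = 4.7125 in⁴.

I_x ≈ 15.8 in⁴, I_y ≈ 4.71 in⁴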